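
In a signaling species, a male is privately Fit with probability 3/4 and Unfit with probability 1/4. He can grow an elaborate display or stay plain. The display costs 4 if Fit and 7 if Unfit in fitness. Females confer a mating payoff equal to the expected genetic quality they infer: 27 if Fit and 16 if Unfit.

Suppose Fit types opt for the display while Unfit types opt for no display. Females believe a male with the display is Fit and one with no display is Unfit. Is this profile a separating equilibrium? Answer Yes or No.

No

Under these beliefs, the display earns mating payoff 27 and no display earns mating payoff 16.
Fit: the display nets 27 − 4 = 23; no display nets 16. Fit prefers the display.
Unfit: the display nets 27 − 7 = 20; no display nets 16. Unfit would deviate to the display.
Unfit has a profitable deviation, so the profile is not an equilibrium.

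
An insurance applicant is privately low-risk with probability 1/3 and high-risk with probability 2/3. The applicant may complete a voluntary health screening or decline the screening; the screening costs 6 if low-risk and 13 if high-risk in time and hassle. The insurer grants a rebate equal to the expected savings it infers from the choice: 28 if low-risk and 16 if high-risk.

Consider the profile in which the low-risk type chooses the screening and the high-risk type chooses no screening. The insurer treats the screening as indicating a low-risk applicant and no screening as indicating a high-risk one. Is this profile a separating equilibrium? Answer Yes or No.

Yes

Under these beliefs, the screening earns rebate 28 and no screening earns rebate 16.
low-risk: the screening nets 28 − 6 = 22; no screening nets 16. low-risk prefers the screening.
high-risk: the screening nets 28 − 13 = 15; no screening nets 16. high-risk prefers no screening.
Neither type deviates, so the separating profile is an equilibrium.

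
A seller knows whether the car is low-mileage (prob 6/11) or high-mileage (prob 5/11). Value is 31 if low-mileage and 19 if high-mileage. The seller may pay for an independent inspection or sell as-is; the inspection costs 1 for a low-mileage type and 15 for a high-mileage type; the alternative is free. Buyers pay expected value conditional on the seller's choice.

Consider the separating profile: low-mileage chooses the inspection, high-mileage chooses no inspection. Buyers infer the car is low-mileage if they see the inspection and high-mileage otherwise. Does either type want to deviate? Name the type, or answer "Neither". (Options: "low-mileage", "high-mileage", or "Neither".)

The inspection pays 31; no inspection pays 19.
low-mileage: assigned the inspection, nets 31 − 1 = 30; deviating to no inspection nets 19.
high-mileage: assigned no inspection, nets 19; deviating to the inspection nets 31 − 15 = 16.
Both types strictly prefer their assigned action; no profitable deviation.

Neither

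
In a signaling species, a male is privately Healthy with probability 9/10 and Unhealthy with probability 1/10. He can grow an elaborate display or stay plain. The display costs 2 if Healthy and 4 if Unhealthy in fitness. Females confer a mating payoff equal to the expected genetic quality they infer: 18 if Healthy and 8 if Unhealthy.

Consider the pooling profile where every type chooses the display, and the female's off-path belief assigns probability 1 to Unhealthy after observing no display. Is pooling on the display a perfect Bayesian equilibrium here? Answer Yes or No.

Yes

On path, the female holds the prior and pays 9/10·18 + 1/10·8 = 17. Off path (no display), believing Unhealthy, it pays 8.
Healthy: the display nets 17 − 2 = 15; no display nets 8. Healthy stays.
Unhealthy: the display nets 17 − 4 = 13; no display nets 8. Unhealthy stays.
No type deviates, so pooling is sustained.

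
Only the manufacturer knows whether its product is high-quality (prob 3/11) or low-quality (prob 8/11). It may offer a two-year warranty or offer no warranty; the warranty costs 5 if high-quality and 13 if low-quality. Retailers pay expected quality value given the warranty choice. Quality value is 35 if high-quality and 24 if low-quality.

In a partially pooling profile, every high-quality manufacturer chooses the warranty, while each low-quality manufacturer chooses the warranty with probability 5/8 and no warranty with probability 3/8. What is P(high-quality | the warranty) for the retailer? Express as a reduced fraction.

3/8

P(the warranty) = (3/11)·1 + (8/11)·(5/8) = 8/11.
By Bayes' rule, P(high-quality | the warranty) = (3/11) / (8/11) = 3/8.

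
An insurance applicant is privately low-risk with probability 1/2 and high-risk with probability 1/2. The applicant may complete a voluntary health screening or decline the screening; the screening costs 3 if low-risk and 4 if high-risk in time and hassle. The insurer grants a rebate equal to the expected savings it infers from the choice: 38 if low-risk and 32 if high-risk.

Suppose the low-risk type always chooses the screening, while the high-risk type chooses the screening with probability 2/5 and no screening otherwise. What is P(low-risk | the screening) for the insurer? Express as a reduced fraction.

5/7

P(the screening) = (1/2)·1 + (1/2)·(2/5) = 7/10.
By Bayes' rule, P(low-risk | the screening) = (1/2) / (7/10) = 5/7.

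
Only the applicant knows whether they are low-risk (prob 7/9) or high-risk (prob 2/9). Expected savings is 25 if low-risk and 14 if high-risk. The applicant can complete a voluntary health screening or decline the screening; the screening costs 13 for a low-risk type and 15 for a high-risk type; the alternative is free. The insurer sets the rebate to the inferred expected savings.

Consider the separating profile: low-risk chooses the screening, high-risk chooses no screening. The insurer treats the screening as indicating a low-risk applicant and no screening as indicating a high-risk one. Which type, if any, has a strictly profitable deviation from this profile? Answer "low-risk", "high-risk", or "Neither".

The screening pays 25; no screening pays 14.
low-risk: assigned the screening, nets 25 − 13 = 12; deviating to no screening nets 14.
high-risk: assigned no screening, nets 14; deviating to the screening nets 25 − 15 = 10.
The low-risk type gains 2 by deviating.

low-risk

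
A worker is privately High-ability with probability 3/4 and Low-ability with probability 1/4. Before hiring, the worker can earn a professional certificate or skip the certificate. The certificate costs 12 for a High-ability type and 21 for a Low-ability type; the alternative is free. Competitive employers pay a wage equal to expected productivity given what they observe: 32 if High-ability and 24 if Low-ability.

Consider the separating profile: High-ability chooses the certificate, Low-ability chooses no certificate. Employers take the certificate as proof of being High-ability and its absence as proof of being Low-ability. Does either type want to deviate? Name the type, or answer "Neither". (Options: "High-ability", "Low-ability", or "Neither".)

The certificate pays 32; no certificate pays 24.
High-ability: assigned the certificate, nets 32 − 12 = 20; deviating to no certificate nets 24.
Low-ability: assigned no certificate, nets 24; deviating to the certificate nets 32 − 21 = 11.
The High-ability type gains 4 by deviating.

High-ability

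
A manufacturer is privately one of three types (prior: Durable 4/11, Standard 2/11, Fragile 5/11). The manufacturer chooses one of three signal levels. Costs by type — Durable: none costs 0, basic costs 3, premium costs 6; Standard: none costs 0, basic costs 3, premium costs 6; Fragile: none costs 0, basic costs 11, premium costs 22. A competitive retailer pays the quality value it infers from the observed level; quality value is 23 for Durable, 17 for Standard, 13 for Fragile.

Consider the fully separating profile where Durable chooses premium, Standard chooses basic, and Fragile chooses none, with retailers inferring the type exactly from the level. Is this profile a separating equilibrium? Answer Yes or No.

No

Separating prices: premium → 23, basic → 17, none → 13.
Durable (assigned premium): none: 13 − 0 = 13; basic: 17 − 3 = 14; premium: 23 − 6 = 17. Durable stays.
Standard (assigned basic): none: 13 − 0 = 13; basic: 17 − 3 = 14; premium: 23 − 6 = 17. Standard prefers premium.
Fragile (assigned none): none: 13 − 0 = 13; basic: 17 − 11 = 6; premium: 23 − 22 = 1. Fragile stays.
At least one type deviates; the separating profile fails.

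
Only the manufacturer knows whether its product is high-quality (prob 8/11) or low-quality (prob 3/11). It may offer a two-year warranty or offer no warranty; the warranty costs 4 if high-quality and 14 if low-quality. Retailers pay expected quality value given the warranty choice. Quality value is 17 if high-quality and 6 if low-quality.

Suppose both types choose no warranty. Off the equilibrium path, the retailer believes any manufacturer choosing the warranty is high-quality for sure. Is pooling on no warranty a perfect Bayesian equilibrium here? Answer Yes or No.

Yes

On path, the retailer holds the prior and pays 8/11·17 + 3/11·6 = 14. Off path (the warranty), believing high-quality, it pays 17.
high-quality: no warranty nets 14; the warranty nets 17 − 4 = 13. high-quality stays.
low-quality: no warranty nets 14; the warranty nets 17 − 14 = 3. low-quality stays.
No type deviates, so pooling is sustained.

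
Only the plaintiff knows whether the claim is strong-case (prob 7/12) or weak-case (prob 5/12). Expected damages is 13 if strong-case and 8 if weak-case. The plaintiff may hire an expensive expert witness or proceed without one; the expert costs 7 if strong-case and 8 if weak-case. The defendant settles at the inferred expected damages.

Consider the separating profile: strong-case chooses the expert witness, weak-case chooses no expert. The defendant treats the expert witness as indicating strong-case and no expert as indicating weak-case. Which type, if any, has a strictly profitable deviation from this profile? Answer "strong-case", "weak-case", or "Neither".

strong-case

The expert witness pays 13; no expert pays 8.
strong-case: assigned the expert witness, nets 13 − 7 = 6; deviating to no expert nets 8.
weak-case: assigned no expert, nets 8; deviating to the expert witness nets 13 − 8 = 5.
The strong-case type gains 2 by deviating.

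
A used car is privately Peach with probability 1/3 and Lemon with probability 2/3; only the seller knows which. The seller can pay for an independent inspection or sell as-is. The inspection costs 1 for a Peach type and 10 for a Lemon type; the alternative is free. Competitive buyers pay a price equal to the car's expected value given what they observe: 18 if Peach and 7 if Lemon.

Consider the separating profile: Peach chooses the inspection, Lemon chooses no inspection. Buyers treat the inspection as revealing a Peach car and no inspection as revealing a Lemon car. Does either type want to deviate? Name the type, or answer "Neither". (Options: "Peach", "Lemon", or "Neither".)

Lemon

The inspection pays 18; no inspection pays 7.
Peach: assigned the inspection, nets 18 − 1 = 17; deviating to no inspection nets 7.
Lemon: assigned no inspection, nets 7; deviating to the inspection nets 18 − 10 = 8.
The Lemon type gains 1 by deviating.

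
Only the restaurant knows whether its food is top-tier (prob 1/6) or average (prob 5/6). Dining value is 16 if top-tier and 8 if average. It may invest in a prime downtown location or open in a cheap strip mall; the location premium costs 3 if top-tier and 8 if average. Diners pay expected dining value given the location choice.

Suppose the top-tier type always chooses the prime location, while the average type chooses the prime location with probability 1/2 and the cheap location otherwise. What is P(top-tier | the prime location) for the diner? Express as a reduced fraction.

P(the prime location) = (1/6)·1 + (5/6)·(1/2) = 7/12.
By Bayes' rule, P(top-tier | the prime location) = (1/6) / (7/12) = 2/7.

2/7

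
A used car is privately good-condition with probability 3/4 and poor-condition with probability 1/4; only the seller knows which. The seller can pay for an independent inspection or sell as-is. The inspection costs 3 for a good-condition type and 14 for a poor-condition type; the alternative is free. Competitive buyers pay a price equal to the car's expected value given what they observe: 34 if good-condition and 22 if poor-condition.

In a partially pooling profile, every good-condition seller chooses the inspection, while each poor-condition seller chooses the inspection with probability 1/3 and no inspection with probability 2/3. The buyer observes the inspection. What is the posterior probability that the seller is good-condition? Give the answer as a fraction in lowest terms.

P(the inspection) = (3/4)·1 + (1/4)·(1/3) = 5/6.
By Bayes' rule, P(good-condition | the inspection) = (3/4) / (5/6) = 9/10.

9/10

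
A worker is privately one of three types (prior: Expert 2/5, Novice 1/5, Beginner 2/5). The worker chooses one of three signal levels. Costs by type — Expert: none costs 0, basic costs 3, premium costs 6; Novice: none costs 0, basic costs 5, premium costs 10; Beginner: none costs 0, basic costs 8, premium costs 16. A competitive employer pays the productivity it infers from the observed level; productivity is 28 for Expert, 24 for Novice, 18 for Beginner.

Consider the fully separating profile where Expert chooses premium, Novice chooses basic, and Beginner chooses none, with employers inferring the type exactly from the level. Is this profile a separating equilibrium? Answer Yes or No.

Separating wages: premium → 28, basic → 24, none → 18.
Expert (assigned premium): none: 18 − 0 = 18; basic: 24 − 3 = 21; premium: 28 − 6 = 22. Expert stays.
Novice (assigned basic): none: 18 − 0 = 18; basic: 24 − 5 = 19; premium: 28 − 10 = 18. Novice stays.
Beginner (assigned none): none: 18 − 0 = 18; basic: 24 − 8 = 16; premium: 28 − 16 = 12. Beginner stays.
Every type prefers its assigned level; separation holds.

Yes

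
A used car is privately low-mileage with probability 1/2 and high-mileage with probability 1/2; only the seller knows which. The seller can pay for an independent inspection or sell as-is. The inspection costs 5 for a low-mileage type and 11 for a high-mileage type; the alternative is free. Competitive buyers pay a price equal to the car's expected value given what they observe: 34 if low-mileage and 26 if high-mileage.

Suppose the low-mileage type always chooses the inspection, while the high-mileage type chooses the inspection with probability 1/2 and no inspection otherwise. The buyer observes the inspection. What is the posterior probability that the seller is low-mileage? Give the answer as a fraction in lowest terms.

2/3

P(the inspection) = (1/2)·1 + (1/2)·(1/2) = 3/4.
By Bayes' rule, P(low-mileage | the inspection) = (1/2) / (3/4) = 2/3.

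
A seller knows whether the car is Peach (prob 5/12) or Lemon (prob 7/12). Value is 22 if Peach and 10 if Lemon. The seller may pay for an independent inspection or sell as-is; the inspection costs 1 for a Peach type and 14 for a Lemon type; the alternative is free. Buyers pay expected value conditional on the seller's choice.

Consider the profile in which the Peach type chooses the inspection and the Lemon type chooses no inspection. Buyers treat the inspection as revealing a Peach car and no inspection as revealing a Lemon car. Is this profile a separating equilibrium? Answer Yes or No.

Under these beliefs, the inspection earns price 22 and no inspection earns price 10.
Peach: the inspection nets 22 − 1 = 21; no inspection nets 10. Peach prefers the inspection.
Lemon: the inspection nets 22 − 14 = 8; no inspection nets 10. Lemon prefers no inspection.
Neither type deviates, so the separating profile is an equilibrium.

Yes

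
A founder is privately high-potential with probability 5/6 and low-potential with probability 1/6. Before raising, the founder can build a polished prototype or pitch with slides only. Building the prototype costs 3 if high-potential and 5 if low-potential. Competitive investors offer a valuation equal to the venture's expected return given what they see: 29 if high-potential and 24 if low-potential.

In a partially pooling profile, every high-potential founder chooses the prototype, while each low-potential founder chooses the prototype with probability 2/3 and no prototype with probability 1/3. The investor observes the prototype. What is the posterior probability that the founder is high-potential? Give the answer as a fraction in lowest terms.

15/17

P(the prototype) = (5/6)·1 + (1/6)·(2/3) = 17/18.
By Bayes' rule, P(high-potential | the prototype) = (5/6) / (17/18) = 15/17.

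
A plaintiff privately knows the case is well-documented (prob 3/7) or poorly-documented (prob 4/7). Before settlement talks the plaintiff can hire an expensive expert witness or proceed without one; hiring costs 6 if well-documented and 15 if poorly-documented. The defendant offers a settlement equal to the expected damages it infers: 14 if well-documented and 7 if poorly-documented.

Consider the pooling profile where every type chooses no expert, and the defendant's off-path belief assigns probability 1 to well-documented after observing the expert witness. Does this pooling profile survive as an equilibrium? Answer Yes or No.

On path, the defendant holds the prior and pays 3/7·14 + 4/7·7 = 10. Off path (the expert witness), believing well-documented, it pays 14.
well-documented: no expert nets 10; the expert witness nets 14 − 6 = 8. well-documented stays.
poorly-documented: no expert nets 10; the expert witness nets 14 − 15 = -1. poorly-documented stays.
No type deviates, so pooling is sustained.

Yes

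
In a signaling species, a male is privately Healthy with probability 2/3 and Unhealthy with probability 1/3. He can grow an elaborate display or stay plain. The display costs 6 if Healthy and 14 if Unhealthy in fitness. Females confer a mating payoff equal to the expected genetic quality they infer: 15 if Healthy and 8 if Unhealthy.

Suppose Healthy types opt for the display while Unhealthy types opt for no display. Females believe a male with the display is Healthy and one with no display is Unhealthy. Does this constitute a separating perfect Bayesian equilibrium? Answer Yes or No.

Under these beliefs, the display earns mating payoff 15 and no display earns mating payoff 8.
Healthy: the display nets 15 − 6 = 9; no display nets 8. Healthy prefers the display.
Unhealthy: the display nets 15 − 14 = 1; no display nets 8. Unhealthy prefers no display.
Neither type deviates, so the separating profile is an equilibrium.

Yes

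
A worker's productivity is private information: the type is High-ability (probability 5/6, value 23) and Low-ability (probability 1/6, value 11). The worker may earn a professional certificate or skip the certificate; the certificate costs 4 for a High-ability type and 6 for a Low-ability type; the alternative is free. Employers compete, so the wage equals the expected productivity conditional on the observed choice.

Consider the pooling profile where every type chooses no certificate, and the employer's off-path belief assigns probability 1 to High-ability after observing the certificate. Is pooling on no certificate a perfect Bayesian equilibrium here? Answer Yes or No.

On path, the employer holds the prior and pays 5/6·23 + 1/6·11 = 21. Off path (the certificate), believing High-ability, it pays 23.
High-ability: no certificate nets 21; the certificate nets 23 − 4 = 19. High-ability stays.
Low-ability: no certificate nets 21; the certificate nets 23 − 6 = 17. Low-ability stays.
No type deviates, so pooling is sustained.

Yes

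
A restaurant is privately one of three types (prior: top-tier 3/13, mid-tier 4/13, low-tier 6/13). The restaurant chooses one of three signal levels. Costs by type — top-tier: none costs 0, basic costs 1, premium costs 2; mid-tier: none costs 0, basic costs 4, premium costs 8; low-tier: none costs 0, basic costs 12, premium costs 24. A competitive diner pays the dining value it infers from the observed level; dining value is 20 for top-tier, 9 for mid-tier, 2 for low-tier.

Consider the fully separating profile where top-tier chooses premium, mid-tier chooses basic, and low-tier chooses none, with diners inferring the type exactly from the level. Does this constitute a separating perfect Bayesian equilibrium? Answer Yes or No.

Separating price premiums: premium → 20, basic → 9, none → 2.
top-tier (assigned premium): none: 2 − 0 = 2; basic: 9 − 1 = 8; premium: 20 − 2 = 18. top-tier stays.
mid-tier (assigned basic): none: 2 − 0 = 2; basic: 9 − 4 = 5; premium: 20 − 8 = 12. mid-tier prefers premium.
low-tier (assigned none): none: 2 − 0 = 2; basic: 9 − 12 = -3; premium: 20 − 24 = -4. low-tier stays.
At least one type deviates; the separating profile fails.

No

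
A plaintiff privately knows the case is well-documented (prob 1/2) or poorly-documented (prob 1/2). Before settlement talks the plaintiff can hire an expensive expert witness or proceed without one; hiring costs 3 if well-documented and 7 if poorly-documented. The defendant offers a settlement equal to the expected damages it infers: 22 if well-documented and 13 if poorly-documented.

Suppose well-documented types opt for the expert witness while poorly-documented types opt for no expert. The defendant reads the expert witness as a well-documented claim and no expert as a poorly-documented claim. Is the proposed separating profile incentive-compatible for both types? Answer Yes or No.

Under these beliefs, the expert witness earns settlement 22 and no expert earns settlement 13.
well-documented: the expert witness nets 22 − 3 = 19; no expert nets 13. well-documented prefers the expert witness.
poorly-documented: the expert witness nets 22 − 7 = 15; no expert nets 13. poorly-documented would deviate to the expert witness.
poorly-documented has a profitable deviation, so the profile is not an equilibrium.

No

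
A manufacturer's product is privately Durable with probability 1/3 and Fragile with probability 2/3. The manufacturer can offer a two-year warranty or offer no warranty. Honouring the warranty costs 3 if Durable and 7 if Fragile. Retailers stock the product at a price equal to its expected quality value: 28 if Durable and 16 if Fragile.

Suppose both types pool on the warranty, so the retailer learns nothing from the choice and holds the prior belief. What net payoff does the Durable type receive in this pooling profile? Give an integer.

Pooled price = 1/3·28 + 2/3·16 = 20.
Durable pays cost 3 for the warranty, so net payoff = 20 − 3 = 17.

17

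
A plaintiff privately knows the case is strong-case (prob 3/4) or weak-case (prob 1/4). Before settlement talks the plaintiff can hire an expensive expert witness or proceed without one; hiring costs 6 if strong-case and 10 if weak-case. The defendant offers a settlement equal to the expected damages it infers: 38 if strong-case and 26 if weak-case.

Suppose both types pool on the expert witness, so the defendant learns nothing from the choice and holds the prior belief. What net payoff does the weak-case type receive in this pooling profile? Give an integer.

Pooled settlement = 3/4·38 + 1/4·26 = 35.
weak-case pays cost 10 for the expert witness, so net payoff = 35 − 10 = 25.

25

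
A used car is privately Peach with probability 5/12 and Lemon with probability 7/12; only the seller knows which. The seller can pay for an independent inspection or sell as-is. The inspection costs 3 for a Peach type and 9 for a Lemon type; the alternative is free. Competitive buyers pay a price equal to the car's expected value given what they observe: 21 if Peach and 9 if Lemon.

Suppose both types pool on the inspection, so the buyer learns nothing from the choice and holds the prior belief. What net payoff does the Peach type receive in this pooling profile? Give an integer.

11

Pooled price = 5/12·21 + 7/12·9 = 14.
Peach pays cost 3 for the inspection, so net payoff = 14 − 3 = 11.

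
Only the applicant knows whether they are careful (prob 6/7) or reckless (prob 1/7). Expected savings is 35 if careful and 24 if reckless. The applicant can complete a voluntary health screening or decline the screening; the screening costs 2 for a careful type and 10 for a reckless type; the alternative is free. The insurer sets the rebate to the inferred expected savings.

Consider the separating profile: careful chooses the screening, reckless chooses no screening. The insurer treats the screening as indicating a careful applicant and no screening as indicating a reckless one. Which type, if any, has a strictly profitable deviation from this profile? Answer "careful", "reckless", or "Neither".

reckless

The screening pays 35; no screening pays 24.
careful: assigned the screening, nets 35 − 2 = 33; deviating to no screening nets 24.
reckless: assigned no screening, nets 24; deviating to the screening nets 35 − 10 = 25.
The reckless type gains 1 by deviating.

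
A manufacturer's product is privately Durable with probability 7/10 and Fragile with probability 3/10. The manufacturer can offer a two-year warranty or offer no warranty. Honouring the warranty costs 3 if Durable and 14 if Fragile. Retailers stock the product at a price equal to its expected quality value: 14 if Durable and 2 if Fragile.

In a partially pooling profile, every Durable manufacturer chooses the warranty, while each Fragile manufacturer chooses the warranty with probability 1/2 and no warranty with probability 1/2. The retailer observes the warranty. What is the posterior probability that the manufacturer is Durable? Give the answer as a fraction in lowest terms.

P(the warranty) = (7/10)·1 + (3/10)·(1/2) = 17/20.
By Bayes' rule, P(Durable | the warranty) = (7/10) / (17/20) = 14/17.

14/17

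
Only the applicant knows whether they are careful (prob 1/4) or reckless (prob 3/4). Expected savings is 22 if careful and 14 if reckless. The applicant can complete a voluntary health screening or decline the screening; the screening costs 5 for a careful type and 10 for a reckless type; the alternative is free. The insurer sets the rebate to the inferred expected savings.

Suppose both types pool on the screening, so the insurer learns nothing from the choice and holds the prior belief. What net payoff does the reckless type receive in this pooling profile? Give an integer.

6

Pooled rebate = 1/4·22 + 3/4·14 = 16.
reckless pays cost 10 for the screening, so net payoff = 16 − 10 = 6.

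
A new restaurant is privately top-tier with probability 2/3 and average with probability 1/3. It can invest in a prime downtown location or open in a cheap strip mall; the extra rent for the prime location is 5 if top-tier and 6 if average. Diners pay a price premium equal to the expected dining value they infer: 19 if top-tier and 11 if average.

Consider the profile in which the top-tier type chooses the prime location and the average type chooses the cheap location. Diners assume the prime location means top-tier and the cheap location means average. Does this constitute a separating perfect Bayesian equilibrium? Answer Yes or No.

No

Under these beliefs, the prime location earns price premium 19 and the cheap location earns price premium 11.
top-tier: the prime location nets 19 − 5 = 14; the cheap location nets 11. top-tier prefers the prime location.
average: the prime location nets 19 − 6 = 13; the cheap location nets 11. average would deviate to the prime location.
average has a profitable deviation, so the profile is not an equilibrium.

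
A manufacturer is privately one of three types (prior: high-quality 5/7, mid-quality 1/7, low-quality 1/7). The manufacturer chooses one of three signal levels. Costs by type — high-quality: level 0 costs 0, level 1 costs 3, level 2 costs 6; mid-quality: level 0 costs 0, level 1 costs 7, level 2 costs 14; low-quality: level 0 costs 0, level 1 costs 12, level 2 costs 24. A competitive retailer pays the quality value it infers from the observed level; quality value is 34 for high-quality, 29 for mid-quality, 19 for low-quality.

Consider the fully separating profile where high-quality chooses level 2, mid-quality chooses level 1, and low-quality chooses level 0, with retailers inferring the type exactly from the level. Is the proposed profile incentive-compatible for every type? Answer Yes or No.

Separating prices: level 2 → 34, level 1 → 29, level 0 → 19.
high-quality (assigned level 2): level 0: 19 − 0 = 19; level 1: 29 − 3 = 26; level 2: 34 − 6 = 28. high-quality stays.
mid-quality (assigned level 1): level 0: 19 − 0 = 19; level 1: 29 − 7 = 22; level 2: 34 − 14 = 20. mid-quality stays.
low-quality (assigned level 0): level 0: 19 − 0 = 19; level 1: 29 − 12 = 17; level 2: 34 − 24 = 10. low-quality stays.
Every type prefers its assigned level; separation holds.

Yes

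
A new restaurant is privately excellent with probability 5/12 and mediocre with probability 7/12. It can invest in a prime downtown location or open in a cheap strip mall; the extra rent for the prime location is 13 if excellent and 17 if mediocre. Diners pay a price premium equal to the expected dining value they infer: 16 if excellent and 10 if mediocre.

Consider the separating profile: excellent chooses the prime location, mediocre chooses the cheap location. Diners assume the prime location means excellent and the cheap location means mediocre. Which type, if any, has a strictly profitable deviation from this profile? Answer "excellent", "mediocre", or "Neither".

excellent

The prime location pays 16; the cheap location pays 10.
excellent: assigned the prime location, nets 16 − 13 = 3; deviating to the cheap location nets 10.
mediocre: assigned the cheap location, nets 10; deviating to the prime location nets 16 − 17 = -1.
The excellent type gains 7 by deviating.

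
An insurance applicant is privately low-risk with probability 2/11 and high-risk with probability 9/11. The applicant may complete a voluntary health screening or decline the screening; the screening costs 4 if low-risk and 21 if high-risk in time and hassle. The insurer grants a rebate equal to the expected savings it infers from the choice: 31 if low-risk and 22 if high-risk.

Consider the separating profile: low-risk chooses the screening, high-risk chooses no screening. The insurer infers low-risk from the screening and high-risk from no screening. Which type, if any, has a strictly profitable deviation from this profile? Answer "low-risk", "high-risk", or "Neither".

Neither

The screening pays 31; no screening pays 22.
low-risk: assigned the screening, nets 31 − 4 = 27; deviating to no screening nets 22.
high-risk: assigned no screening, nets 22; deviating to the screening nets 31 − 21 = 10.
Both types strictly prefer their assigned action; no profitable deviation.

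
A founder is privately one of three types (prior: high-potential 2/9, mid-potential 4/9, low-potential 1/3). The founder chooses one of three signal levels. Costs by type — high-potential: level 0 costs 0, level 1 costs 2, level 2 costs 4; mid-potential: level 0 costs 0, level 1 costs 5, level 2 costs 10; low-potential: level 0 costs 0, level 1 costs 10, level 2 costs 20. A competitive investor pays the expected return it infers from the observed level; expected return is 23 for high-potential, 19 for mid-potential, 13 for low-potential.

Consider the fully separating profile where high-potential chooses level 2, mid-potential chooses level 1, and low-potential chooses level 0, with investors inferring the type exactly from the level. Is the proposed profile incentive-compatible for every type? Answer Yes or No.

Separating valuations: level 2 → 23, level 1 → 19, level 0 → 13.
high-potential (assigned level 2): level 0: 13 − 0 = 13; level 1: 19 − 2 = 17; level 2: 23 − 4 = 19. high-potential stays.
mid-potential (assigned level 1): level 0: 13 − 0 = 13; level 1: 19 − 5 = 14; level 2: 23 − 10 = 13. mid-potential stays.
low-potential (assigned level 0): level 0: 13 − 0 = 13; level 1: 19 − 10 = 9; level 2: 23 − 20 = 3. low-potential stays.
Every type prefers its assigned level; separation holds.

Yes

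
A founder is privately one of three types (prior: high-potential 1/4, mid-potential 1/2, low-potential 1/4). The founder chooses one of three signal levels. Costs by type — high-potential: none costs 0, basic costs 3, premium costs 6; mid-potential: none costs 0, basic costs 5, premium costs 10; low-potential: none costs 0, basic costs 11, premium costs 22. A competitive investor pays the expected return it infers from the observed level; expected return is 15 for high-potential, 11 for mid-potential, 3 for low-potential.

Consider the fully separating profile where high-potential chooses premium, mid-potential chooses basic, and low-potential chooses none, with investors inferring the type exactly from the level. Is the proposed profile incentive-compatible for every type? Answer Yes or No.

Yes

Separating valuations: premium → 15, basic → 11, none → 3.
high-potential (assigned premium): none: 3 − 0 = 3; basic: 11 − 3 = 8; premium: 15 − 6 = 9. high-potential stays.
mid-potential (assigned basic): none: 3 − 0 = 3; basic: 11 − 5 = 6; premium: 15 − 10 = 5. mid-potential stays.
low-potential (assigned none): none: 3 − 0 = 3; basic: 11 − 11 = 0; premium: 15 − 22 = -7. low-potential stays.
Every type prefers its assigned level; separation holds.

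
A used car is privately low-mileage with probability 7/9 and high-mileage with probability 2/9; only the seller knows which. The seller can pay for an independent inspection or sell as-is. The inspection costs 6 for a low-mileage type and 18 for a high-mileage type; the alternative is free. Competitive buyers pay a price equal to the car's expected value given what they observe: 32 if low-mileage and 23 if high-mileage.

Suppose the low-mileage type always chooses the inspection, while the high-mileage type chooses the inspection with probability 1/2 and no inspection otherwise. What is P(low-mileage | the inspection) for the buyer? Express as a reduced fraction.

7/8

P(the inspection) = (7/9)·1 + (2/9)·(1/2) = 8/9.
By Bayes' rule, P(low-mileage | the inspection) = (7/9) / (8/9) = 7/8.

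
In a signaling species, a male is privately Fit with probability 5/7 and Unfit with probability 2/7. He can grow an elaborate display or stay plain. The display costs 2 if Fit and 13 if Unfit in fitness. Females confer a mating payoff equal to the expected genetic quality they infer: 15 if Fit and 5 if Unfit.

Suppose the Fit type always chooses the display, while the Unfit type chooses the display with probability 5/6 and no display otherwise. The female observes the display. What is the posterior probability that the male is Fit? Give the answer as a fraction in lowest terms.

3/4

P(the display) = (5/7)·1 + (2/7)·(5/6) = 20/21.
By Bayes' rule, P(Fit | the display) = (5/7) / (20/21) = 3/4.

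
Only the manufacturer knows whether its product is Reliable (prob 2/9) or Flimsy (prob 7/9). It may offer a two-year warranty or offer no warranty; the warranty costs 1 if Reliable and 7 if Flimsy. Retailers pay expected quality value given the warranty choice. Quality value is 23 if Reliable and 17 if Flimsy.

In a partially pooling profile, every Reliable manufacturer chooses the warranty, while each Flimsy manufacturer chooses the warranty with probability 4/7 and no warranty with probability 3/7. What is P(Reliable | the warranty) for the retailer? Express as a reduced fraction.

1/3

P(the warranty) = (2/9)·1 + (7/9)·(4/7) = 2/3.
By Bayes' rule, P(Reliable | the warranty) = (2/9) / (2/3) = 1/3.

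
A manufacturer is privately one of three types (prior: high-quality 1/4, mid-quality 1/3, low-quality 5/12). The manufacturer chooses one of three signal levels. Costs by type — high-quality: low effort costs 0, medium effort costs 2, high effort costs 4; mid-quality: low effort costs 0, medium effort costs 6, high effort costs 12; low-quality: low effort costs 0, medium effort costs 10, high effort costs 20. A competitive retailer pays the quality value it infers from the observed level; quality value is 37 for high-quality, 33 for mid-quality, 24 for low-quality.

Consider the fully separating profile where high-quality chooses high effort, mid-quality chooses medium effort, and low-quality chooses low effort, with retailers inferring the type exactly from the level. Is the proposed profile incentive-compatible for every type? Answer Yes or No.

Separating prices: high effort → 37, medium effort → 33, low effort → 24.
high-quality (assigned high effort): low effort: 24 − 0 = 24; medium effort: 33 − 2 = 31; high effort: 37 − 4 = 33. high-quality stays.
mid-quality (assigned medium effort): low effort: 24 − 0 = 24; medium effort: 33 − 6 = 27; high effort: 37 − 12 = 25. mid-quality stays.
low-quality (assigned low effort): low effort: 24 − 0 = 24; medium effort: 33 − 10 = 23; high effort: 37 − 20 = 17. low-quality stays.
Every type prefers its assigned level; separation holds.

Yes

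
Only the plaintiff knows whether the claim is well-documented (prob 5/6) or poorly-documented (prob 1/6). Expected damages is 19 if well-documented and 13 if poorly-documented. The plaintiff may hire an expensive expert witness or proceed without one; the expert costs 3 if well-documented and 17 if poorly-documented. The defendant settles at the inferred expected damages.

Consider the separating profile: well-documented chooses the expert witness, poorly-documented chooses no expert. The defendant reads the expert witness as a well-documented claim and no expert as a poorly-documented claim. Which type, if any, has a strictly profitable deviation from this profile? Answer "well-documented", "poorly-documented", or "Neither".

Neither

The expert witness pays 19; no expert pays 13.
well-documented: assigned the expert witness, nets 19 − 3 = 16; deviating to no expert nets 13.
poorly-documented: assigned no expert, nets 13; deviating to the expert witness nets 19 − 17 = 2.
Both types strictly prefer their assigned action; no profitable deviation.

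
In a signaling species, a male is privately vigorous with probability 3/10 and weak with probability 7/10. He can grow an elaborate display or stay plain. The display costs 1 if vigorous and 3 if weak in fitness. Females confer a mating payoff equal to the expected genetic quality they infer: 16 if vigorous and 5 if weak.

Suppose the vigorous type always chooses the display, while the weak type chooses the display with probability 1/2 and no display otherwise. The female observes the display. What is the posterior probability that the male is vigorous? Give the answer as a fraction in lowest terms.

P(the display) = (3/10)·1 + (7/10)·(1/2) = 13/20.
By Bayes' rule, P(vigorous | the display) = (3/10) / (13/20) = 6/13.

6/13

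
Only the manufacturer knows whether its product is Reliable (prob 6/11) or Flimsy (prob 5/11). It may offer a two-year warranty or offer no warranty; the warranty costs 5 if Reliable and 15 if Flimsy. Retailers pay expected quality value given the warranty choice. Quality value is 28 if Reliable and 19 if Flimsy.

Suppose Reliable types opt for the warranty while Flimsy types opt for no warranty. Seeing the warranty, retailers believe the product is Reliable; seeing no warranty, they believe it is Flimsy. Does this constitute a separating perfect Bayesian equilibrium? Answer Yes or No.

Yes

Under these beliefs, the warranty earns price 28 and no warranty earns price 19.
Reliable: the warranty nets 28 − 5 = 23; no warranty nets 19. Reliable prefers the warranty.
Flimsy: the warranty nets 28 − 15 = 13; no warranty nets 19. Flimsy prefers no warranty.
Neither type deviates, so the separating profile is an equilibrium.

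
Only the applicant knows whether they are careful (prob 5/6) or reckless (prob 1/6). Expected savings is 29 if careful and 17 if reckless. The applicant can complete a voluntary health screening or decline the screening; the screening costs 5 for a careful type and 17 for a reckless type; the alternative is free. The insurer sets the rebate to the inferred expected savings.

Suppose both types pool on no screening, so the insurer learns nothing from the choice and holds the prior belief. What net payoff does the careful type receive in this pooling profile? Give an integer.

Pooled rebate = 5/6·29 + 1/6·17 = 27.
careful pays no cost for no screening, so net payoff = 27.

27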